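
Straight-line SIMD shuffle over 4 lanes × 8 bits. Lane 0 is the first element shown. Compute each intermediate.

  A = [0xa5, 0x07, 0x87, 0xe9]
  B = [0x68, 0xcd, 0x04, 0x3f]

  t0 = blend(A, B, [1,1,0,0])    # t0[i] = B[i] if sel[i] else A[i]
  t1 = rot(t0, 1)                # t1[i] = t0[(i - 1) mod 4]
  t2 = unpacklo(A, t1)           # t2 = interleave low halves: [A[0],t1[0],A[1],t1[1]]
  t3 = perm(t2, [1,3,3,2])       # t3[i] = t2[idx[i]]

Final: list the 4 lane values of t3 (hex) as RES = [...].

RES = [0xe9, 0x68, 0x68, 0x07]

t0 = [0x68, 0xcd, 0x87, 0xe9]
t1 = [0xe9, 0x68, 0xcd, 0x87]
t2 = [0xa5, 0xe9, 0x07, 0x68]
t3 = [0xe9, 0x68, 0x68, 0x07]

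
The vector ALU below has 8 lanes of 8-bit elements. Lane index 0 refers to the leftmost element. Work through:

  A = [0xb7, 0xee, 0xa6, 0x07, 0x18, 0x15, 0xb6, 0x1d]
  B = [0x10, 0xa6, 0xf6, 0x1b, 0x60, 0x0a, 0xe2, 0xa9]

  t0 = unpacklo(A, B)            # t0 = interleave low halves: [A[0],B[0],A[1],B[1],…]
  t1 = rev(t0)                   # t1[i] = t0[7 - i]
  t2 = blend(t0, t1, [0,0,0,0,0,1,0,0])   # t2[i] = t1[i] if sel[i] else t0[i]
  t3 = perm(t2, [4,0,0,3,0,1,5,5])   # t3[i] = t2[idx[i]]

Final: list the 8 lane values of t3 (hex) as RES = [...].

→ t0 |b7|10|ee|a6|a6|f6|07|1b|
→ t1 |1b|07|f6|a6|a6|ee|10|b7|
→ t2 |b7|10|ee|a6|a6|ee|07|1b|
→ t3 |a6|b7|b7|a6|b7|10|ee|ee|

RES = [0xa6, 0xb7, 0xb7, 0xa6, 0xb7, 0x10, 0xee, 0xee]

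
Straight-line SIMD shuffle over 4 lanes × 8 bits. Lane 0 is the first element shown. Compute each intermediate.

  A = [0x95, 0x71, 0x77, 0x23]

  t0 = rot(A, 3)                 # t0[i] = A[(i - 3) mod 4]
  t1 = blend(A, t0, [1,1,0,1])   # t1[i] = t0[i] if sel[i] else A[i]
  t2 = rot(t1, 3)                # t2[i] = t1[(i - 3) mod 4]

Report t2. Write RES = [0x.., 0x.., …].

→ t0 |71|77|23|95|
→ t1 |71|77|77|95|
→ t2 |77|77|95|71|

RES = [ 0x77  0x77  0x95  0x71 ]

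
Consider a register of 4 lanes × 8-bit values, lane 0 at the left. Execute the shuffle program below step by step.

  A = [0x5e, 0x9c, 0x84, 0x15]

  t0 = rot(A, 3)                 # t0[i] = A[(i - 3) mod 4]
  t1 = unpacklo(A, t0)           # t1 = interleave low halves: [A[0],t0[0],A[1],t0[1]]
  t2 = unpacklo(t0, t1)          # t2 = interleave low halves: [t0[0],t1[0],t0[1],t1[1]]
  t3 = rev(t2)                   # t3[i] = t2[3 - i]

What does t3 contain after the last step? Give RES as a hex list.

t0 = [0x9c, 0x84, 0x15, 0x5e]
t1 = [0x5e, 0x9c, 0x9c, 0x84]
t2 = [0x9c, 0x5e, 0x84, 0x9c]
t3 = [0x9c, 0x84, 0x5e, 0x9c]

RES = [ 0x9c  0x84  0x5e  0x9c ]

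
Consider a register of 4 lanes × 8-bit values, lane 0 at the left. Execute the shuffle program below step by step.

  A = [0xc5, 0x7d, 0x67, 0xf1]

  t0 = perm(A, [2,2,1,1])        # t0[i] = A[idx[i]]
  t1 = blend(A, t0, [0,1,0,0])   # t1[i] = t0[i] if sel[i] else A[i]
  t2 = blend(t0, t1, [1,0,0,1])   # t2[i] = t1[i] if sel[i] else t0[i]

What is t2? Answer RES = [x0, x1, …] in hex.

t0 = [0x67, 0x67, 0x7d, 0x7d]
t1 = [0xc5, 0x67, 0x67, 0xf1]
t2 = [0xc5, 0x67, 0x7d, 0xf1]

RES = [0xc5, 0x67, 0x7d, 0xf1]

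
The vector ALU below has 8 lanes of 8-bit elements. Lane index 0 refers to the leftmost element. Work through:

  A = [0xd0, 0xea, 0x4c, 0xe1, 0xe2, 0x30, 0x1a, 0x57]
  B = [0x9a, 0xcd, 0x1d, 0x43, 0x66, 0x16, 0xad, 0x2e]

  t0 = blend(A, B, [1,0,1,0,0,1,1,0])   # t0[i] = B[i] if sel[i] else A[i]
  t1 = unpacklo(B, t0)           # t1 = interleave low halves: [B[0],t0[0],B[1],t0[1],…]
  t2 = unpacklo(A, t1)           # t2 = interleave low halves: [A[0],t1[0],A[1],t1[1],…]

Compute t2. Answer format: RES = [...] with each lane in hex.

RES = [ 0xd0  0x9a  0xea  0x9a  0x4c  0xcd  0xe1  0xea ]

  t0: 9a ea 1d e1 e2 16 ad 57
  t1: 9a 9a cd ea 1d 1d 43 e1
  t2: d0 9a ea 9a 4c cd e1 ea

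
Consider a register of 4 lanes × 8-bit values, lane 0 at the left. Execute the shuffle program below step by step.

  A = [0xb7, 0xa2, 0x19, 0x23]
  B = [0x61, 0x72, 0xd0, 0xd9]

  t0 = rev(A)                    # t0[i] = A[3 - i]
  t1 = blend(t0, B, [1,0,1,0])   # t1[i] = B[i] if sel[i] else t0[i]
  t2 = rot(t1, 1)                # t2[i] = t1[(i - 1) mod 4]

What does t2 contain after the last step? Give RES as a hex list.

RES = [ 0xb7  0x61  0x19  0xd0 ]

  t0: 23 19 a2 b7
  t1: 61 19 d0 b7
  t2: b7 61 19 d0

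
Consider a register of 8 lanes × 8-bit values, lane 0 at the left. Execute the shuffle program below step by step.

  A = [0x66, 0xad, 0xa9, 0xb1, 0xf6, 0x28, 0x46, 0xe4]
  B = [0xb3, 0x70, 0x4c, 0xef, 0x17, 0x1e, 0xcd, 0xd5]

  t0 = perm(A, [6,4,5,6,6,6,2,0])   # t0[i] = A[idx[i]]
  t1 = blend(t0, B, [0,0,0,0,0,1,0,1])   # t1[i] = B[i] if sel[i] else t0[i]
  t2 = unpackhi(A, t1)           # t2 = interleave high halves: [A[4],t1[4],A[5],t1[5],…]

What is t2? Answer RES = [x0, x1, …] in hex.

t0 = [0x46, 0xf6, 0x28, 0x46, 0x46, 0x46, 0xa9, 0x66]
t1 = [0x46, 0xf6, 0x28, 0x46, 0x46, 0x1e, 0xa9, 0xd5]
t2 = [0xf6, 0x46, 0x28, 0x1e, 0x46, 0xa9, 0xe4, 0xd5]

RES = [0xf6, 0x46, 0x28, 0x1e, 0x46, 0xa9, 0xe4, 0xd5]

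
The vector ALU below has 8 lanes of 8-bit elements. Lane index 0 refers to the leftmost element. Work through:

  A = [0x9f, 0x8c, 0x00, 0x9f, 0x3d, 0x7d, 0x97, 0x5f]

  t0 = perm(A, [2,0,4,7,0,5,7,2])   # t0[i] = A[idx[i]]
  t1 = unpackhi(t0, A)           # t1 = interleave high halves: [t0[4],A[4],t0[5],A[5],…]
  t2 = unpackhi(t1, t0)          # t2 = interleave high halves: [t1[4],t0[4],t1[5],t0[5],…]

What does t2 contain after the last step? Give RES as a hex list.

RES = [ 0x5f  0x9f  0x97  0x7d  0x00  0x5f  0x5f  0x00 ]

t0 = [0x00, 0x9f, 0x3d, 0x5f, 0x9f, 0x7d, 0x5f, 0x00]
t1 = [0x9f, 0x3d, 0x7d, 0x7d, 0x5f, 0x97, 0x00, 0x5f]
t2 = [0x5f, 0x9f, 0x97, 0x7d, 0x00, 0x5f, 0x5f, 0x00]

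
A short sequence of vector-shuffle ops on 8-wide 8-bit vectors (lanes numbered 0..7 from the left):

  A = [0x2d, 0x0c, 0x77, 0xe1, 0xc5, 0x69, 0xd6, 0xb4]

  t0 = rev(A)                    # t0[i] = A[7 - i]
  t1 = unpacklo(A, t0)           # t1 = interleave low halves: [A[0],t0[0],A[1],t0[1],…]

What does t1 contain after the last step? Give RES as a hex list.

RES = [0x2d, 0xb4, 0x0c, 0xd6, 0x77, 0x69, 0xe1, 0xc5]

→ t0 |b4|d6|69|c5|e1|77|0c|2d|
→ t1 |2d|b4|0c|d6|77|69|e1|c5|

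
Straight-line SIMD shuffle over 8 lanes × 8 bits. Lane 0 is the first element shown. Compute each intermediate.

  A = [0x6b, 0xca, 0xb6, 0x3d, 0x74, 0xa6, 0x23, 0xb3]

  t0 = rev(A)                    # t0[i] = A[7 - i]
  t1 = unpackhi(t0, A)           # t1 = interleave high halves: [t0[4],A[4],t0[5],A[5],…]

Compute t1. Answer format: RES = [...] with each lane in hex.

RES = [ 0x3d  0x74  0xb6  0xa6  0xca  0x23  0x6b  0xb3 ]

t0 = [0xb3, 0x23, 0xa6, 0x74, 0x3d, 0xb6, 0xca, 0x6b]
t1 = [0x3d, 0x74, 0xb6, 0xa6, 0xca, 0x23, 0x6b, 0xb3]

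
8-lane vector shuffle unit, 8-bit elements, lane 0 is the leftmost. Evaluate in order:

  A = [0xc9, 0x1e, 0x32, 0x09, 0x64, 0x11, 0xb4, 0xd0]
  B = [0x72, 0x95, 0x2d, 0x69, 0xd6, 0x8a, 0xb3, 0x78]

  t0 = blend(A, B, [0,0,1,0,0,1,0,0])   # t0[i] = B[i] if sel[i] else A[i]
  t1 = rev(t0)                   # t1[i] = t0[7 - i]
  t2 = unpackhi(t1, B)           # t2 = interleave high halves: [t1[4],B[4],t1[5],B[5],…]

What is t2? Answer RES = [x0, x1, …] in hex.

RES = [ 0x09  0xd6  0x2d  0x8a  0x1e  0xb3  0xc9  0x78 ]

t0 = [0xc9, 0x1e, 0x2d, 0x09, 0x64, 0x8a, 0xb4, 0xd0]
t1 = [0xd0, 0xb4, 0x8a, 0x64, 0x09, 0x2d, 0x1e, 0xc9]
t2 = [0x09, 0xd6, 0x2d, 0x8a, 0x1e, 0xb3, 0xc9, 0x78]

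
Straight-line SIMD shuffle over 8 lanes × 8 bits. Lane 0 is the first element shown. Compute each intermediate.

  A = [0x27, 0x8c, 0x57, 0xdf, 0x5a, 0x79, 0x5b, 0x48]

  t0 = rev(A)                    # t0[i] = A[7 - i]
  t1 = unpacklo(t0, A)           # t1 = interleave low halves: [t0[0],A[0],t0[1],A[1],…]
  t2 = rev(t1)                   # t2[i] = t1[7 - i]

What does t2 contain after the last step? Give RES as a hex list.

RES = [0xdf, 0x5a, 0x57, 0x79, 0x8c, 0x5b, 0x27, 0x48]

→ t0 |48|5b|79|5a|df|57|8c|27|
→ t1 |48|27|5b|8c|79|57|5a|df|
→ t2 |df|5a|57|79|8c|5b|27|48|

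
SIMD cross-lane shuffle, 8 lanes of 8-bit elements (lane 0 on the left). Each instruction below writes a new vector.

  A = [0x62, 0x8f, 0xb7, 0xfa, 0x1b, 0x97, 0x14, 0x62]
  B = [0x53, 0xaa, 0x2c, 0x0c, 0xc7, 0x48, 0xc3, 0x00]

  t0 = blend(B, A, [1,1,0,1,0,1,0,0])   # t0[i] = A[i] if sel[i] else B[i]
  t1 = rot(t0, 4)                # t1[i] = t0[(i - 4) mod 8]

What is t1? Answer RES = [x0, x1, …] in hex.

RES = [0xc7, 0x97, 0xc3, 0x00, 0x62, 0x8f, 0x2c, 0xfa]

→ t0 |62|8f|2c|fa|c7|97|c3|00|
→ t1 |c7|97|c3|00|62|8f|2c|fa|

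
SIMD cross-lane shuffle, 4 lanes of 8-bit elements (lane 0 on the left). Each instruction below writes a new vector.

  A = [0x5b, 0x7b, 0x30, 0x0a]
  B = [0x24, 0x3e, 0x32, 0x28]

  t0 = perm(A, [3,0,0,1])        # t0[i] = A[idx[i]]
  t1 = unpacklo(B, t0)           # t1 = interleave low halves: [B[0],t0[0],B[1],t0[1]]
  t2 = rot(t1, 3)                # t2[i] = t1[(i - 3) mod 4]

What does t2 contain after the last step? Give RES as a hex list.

→ t0 |0a|5b|5b|7b|
→ t1 |24|0a|3e|5b|
→ t2 |0a|3e|5b|24|

RES = [0x0a, 0x3e, 0x5b, 0x24]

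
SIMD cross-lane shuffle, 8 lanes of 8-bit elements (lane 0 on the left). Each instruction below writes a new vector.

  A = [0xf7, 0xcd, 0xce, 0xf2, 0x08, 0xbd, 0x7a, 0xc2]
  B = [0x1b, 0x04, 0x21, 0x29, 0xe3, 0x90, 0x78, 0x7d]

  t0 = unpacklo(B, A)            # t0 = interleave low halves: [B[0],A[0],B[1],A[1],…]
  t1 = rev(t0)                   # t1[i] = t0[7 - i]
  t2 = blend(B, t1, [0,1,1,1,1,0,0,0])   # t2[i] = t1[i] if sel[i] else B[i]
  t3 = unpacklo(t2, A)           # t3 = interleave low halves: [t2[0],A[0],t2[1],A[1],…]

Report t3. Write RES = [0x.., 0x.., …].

t0 = [0x1b, 0xf7, 0x04, 0xcd, 0x21, 0xce, 0x29, 0xf2]
t1 = [0xf2, 0x29, 0xce, 0x21, 0xcd, 0x04, 0xf7, 0x1b]
t2 = [0x1b, 0x29, 0xce, 0x21, 0xcd, 0x90, 0x78, 0x7d]
t3 = [0x1b, 0xf7, 0x29, 0xcd, 0xce, 0xce, 0x21, 0xf2]

RES = [ 0x1b  0xf7  0x29  0xcd  0xce  0xce  0x21  0xf2 ]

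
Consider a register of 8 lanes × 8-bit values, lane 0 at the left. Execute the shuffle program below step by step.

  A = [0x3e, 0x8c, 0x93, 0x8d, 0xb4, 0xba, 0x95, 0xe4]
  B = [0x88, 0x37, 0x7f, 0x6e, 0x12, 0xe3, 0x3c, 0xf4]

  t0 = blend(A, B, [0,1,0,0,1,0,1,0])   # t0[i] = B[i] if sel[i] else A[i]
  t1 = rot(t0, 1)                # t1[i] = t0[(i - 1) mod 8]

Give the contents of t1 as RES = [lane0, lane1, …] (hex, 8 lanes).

RES = [ 0xe4  0x3e  0x37  0x93  0x8d  0x12  0xba  0x3c ]

t0 = [0x3e, 0x37, 0x93, 0x8d, 0x12, 0xba, 0x3c, 0xe4]
t1 = [0xe4, 0x3e, 0x37, 0x93, 0x8d, 0x12, 0xba, 0x3c]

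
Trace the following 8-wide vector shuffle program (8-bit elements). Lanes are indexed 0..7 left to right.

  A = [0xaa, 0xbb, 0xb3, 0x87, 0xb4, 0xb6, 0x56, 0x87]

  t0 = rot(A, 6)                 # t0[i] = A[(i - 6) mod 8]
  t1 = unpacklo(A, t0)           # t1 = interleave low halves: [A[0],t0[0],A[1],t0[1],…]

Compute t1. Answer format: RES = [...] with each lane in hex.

  t0: b3 87 b4 b6 56 87 aa bb
  t1: aa b3 bb 87 b3 b4 87 b6

RES = [0xaa, 0xb3, 0xbb, 0x87, 0xb3, 0xb4, 0x87, 0xb6]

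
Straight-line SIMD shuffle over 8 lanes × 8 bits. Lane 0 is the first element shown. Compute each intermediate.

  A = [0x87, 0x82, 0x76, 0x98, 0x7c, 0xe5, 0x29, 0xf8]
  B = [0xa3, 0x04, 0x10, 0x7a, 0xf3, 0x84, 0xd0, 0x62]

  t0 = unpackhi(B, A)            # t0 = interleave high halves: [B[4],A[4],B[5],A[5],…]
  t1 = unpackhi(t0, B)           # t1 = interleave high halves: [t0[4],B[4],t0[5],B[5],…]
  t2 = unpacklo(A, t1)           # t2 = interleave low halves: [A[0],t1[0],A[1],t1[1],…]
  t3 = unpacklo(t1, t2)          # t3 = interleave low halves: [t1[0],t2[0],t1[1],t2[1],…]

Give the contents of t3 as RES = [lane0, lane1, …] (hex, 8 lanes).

RES = [ 0xd0  0x87  0xf3  0xd0  0x29  0x82  0x84  0xf3 ]

  t0: f3 7c 84 e5 d0 29 62 f8
  t1: d0 f3 29 84 62 d0 f8 62
  t2: 87 d0 82 f3 76 29 98 84
  t3: d0 87 f3 d0 29 82 84 f3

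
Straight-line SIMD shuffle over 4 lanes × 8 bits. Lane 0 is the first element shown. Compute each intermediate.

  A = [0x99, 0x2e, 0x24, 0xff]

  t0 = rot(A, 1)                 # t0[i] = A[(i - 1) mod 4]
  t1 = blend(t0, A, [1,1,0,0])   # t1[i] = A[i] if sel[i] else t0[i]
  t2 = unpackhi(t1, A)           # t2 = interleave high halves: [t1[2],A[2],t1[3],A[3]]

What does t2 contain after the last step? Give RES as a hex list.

RES = [ 0x2e  0x24  0x24  0xff ]

  t0: ff 99 2e 24
  t1: 99 2e 2e 24
  t2: 2e 24 24 ff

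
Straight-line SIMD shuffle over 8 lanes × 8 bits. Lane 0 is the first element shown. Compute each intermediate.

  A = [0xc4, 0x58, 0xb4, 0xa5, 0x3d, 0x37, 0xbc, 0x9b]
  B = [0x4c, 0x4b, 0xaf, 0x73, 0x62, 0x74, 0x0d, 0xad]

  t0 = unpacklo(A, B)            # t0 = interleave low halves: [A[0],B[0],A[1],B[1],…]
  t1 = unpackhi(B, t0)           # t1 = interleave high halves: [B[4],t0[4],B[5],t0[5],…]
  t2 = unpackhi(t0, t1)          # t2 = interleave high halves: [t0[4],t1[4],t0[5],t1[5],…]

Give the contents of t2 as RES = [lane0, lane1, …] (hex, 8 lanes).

RES = [ 0xb4  0x0d  0xaf  0xa5  0xa5  0xad  0x73  0x73 ]

→ t0 |c4|4c|58|4b|b4|af|a5|73|
→ t1 |62|b4|74|af|0d|a5|ad|73|
→ t2 |b4|0d|af|a5|a5|ad|73|73|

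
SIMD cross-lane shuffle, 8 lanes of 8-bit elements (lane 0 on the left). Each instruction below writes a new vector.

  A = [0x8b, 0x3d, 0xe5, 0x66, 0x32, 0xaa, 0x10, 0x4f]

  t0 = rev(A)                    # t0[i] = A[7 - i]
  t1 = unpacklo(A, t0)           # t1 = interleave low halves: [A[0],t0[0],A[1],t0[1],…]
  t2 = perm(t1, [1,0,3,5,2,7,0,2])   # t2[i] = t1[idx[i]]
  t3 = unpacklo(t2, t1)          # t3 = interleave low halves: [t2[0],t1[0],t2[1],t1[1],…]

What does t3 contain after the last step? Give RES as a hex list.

  t0: 4f 10 aa 32 66 e5 3d 8b
  t1: 8b 4f 3d 10 e5 aa 66 32
  t2: 4f 8b 10 aa 3d 32 8b 3d
  t3: 4f 8b 8b 4f 10 3d aa 10

RES = [0x4f, 0x8b, 0x8b, 0x4f, 0x10, 0x3d, 0xaa, 0x10]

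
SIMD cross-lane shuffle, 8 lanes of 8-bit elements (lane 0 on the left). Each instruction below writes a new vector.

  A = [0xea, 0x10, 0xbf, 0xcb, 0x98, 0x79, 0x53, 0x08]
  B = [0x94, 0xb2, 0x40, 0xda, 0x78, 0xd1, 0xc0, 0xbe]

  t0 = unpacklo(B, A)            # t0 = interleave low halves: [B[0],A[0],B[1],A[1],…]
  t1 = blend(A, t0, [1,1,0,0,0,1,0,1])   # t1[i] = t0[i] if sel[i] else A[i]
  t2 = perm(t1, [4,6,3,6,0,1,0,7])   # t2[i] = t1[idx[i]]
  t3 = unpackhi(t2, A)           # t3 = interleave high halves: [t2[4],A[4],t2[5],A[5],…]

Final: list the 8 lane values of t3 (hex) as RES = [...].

→ t0 |94|ea|b2|10|40|bf|da|cb|
→ t1 |94|ea|bf|cb|98|bf|53|cb|
→ t2 |98|53|cb|53|94|ea|94|cb|
→ t3 |94|98|ea|79|94|53|cb|08|

RES = [ 0x94  0x98  0xea  0x79  0x94  0x53  0xcb  0x08 ]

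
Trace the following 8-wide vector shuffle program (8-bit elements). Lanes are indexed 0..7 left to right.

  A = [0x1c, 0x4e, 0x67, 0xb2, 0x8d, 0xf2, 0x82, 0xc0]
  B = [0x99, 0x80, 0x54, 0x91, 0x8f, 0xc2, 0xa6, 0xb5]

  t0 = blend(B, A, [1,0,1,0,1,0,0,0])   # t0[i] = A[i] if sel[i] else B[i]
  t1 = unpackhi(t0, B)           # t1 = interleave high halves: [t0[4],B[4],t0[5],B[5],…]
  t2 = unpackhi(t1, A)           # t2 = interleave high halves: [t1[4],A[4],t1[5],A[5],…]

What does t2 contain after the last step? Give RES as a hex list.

RES = [0xa6, 0x8d, 0xa6, 0xf2, 0xb5, 0x82, 0xb5, 0xc0]

t0 = [0x1c, 0x80, 0x67, 0x91, 0x8d, 0xc2, 0xa6, 0xb5]
t1 = [0x8d, 0x8f, 0xc2, 0xc2, 0xa6, 0xa6, 0xb5, 0xb5]
t2 = [0xa6, 0x8d, 0xa6, 0xf2, 0xb5, 0x82, 0xb5, 0xc0]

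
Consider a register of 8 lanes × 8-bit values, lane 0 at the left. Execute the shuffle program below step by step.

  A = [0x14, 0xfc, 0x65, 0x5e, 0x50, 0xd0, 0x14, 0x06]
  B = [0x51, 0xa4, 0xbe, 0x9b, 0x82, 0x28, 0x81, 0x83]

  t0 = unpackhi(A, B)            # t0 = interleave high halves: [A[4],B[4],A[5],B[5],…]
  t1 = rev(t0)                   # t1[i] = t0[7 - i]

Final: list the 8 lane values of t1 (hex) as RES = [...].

  t0: 50 82 d0 28 14 81 06 83
  t1: 83 06 81 14 28 d0 82 50

RES = [ 0x83  0x06  0x81  0x14  0x28  0xd0  0x82  0x50 ]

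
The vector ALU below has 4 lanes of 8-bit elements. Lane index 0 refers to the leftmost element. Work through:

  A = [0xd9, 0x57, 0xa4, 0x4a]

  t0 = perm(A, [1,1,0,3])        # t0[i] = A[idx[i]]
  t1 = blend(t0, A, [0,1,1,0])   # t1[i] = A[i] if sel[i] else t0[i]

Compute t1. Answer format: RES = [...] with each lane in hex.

RES = [ 0x57  0x57  0xa4  0x4a ]

t0 = [0x57, 0x57, 0xd9, 0x4a]
t1 = [0x57, 0x57, 0xa4, 0x4a]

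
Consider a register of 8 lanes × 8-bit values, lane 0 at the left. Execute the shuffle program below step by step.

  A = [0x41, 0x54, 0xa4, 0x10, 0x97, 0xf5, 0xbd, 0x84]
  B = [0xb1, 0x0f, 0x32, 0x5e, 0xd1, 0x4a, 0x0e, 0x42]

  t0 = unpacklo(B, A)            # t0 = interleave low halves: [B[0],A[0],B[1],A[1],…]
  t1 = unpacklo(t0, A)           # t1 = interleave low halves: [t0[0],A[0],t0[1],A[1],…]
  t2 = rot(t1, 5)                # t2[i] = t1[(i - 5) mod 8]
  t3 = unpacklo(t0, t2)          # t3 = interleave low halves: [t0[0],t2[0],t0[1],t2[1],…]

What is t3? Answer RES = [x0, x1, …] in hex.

t0 = [0xb1, 0x41, 0x0f, 0x54, 0x32, 0xa4, 0x5e, 0x10]
t1 = [0xb1, 0x41, 0x41, 0x54, 0x0f, 0xa4, 0x54, 0x10]
t2 = [0x54, 0x0f, 0xa4, 0x54, 0x10, 0xb1, 0x41, 0x41]
t3 = [0xb1, 0x54, 0x41, 0x0f, 0x0f, 0xa4, 0x54, 0x54]

RES = [0xb1, 0x54, 0x41, 0x0f, 0x0f, 0xa4, 0x54, 0x54]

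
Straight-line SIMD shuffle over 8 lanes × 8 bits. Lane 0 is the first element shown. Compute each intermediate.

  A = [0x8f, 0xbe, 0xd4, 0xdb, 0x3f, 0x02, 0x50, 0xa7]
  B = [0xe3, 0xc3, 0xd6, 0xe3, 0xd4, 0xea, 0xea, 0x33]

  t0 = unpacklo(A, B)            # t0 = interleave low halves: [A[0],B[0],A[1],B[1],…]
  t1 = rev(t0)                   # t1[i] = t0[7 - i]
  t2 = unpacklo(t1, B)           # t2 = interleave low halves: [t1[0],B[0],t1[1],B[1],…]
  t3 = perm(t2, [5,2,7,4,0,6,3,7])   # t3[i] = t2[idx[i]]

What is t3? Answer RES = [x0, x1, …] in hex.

t0 = [0x8f, 0xe3, 0xbe, 0xc3, 0xd4, 0xd6, 0xdb, 0xe3]
t1 = [0xe3, 0xdb, 0xd6, 0xd4, 0xc3, 0xbe, 0xe3, 0x8f]
t2 = [0xe3, 0xe3, 0xdb, 0xc3, 0xd6, 0xd6, 0xd4, 0xe3]
t3 = [0xd6, 0xdb, 0xe3, 0xd6, 0xe3, 0xd4, 0xc3, 0xe3]

RES = [ 0xd6  0xdb  0xe3  0xd6  0xe3  0xd4  0xc3  0xe3 ]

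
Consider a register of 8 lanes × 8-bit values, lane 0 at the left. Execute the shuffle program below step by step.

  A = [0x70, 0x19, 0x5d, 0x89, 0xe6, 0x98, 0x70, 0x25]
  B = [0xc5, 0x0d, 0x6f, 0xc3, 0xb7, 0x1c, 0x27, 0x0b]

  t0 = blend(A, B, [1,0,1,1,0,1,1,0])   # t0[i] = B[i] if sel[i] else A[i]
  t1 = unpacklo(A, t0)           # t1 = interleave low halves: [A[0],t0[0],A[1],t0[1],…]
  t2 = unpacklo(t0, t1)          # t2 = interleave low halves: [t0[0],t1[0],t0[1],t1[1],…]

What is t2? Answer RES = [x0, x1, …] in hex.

→ t0 |c5|19|6f|c3|e6|1c|27|25|
→ t1 |70|c5|19|19|5d|6f|89|c3|
→ t2 |c5|70|19|c5|6f|19|c3|19|

RES = [ 0xc5  0x70  0x19  0xc5  0x6f  0x19  0xc3  0x19 ]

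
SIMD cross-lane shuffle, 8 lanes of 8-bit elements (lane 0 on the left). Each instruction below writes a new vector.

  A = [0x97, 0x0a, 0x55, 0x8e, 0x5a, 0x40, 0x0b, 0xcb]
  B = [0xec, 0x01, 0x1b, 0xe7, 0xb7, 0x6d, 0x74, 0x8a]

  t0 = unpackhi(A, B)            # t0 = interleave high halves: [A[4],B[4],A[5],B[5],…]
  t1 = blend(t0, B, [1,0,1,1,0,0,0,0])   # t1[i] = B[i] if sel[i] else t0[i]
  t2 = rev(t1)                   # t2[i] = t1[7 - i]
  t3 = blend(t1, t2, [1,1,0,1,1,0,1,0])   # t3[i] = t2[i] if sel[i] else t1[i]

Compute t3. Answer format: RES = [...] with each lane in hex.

RES = [0x8a, 0xcb, 0x1b, 0x0b, 0xe7, 0x74, 0xb7, 0x8a]

t0 = [0x5a, 0xb7, 0x40, 0x6d, 0x0b, 0x74, 0xcb, 0x8a]
t1 = [0xec, 0xb7, 0x1b, 0xe7, 0x0b, 0x74, 0xcb, 0x8a]
t2 = [0x8a, 0xcb, 0x74, 0x0b, 0xe7, 0x1b, 0xb7, 0xec]
t3 = [0x8a, 0xcb, 0x1b, 0x0b, 0xe7, 0x74, 0xb7, 0x8a]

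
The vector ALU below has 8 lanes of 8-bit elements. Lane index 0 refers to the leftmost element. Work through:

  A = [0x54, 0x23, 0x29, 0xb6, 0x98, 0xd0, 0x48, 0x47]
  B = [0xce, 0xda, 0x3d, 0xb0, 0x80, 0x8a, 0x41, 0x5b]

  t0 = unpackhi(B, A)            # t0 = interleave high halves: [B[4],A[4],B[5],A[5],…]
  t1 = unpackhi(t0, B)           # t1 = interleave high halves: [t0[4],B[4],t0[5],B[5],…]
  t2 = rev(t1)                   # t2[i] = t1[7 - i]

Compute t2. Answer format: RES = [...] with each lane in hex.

  t0: 80 98 8a d0 41 48 5b 47
  t1: 41 80 48 8a 5b 41 47 5b
  t2: 5b 47 41 5b 8a 48 80 41

RES = [0x5b, 0x47, 0x41, 0x5b, 0x8a, 0x48, 0x80, 0x41]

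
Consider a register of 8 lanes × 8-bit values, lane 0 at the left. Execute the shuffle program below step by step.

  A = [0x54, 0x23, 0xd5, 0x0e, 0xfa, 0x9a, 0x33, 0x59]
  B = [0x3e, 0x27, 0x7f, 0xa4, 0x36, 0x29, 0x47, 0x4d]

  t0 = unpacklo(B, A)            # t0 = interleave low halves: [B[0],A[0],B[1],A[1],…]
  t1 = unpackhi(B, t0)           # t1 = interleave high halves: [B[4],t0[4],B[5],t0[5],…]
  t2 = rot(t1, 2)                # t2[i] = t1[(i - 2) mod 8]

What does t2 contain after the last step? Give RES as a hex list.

  t0: 3e 54 27 23 7f d5 a4 0e
  t1: 36 7f 29 d5 47 a4 4d 0e
  t2: 4d 0e 36 7f 29 d5 47 a4

RES = [0x4d, 0x0e, 0x36, 0x7f, 0x29, 0xd5, 0x47, 0xa4]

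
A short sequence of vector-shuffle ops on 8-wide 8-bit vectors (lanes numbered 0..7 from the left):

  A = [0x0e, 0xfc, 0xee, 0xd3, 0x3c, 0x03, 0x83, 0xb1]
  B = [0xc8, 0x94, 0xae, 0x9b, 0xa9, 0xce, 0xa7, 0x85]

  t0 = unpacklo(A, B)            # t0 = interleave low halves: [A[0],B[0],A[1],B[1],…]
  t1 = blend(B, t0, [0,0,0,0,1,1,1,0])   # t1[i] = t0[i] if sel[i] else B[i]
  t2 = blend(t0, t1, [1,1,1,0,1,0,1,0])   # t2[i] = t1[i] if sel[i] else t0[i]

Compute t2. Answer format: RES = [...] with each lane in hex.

→ t0 |0e|c8|fc|94|ee|ae|d3|9b|
→ t1 |c8|94|ae|9b|ee|ae|d3|85|
→ t2 |c8|94|ae|94|ee|ae|d3|9b|

RES = [ 0xc8  0x94  0xae  0x94  0xee  0xae  0xd3  0x9b ]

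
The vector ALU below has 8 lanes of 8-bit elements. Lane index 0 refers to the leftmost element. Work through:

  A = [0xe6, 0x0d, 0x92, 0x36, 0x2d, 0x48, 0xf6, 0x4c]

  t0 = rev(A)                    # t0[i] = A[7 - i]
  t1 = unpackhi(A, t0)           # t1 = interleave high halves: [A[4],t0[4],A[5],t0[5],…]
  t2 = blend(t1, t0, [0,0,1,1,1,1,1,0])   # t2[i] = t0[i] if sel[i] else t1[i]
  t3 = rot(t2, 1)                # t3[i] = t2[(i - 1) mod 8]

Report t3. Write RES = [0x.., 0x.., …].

t0 = [0x4c, 0xf6, 0x48, 0x2d, 0x36, 0x92, 0x0d, 0xe6]
t1 = [0x2d, 0x36, 0x48, 0x92, 0xf6, 0x0d, 0x4c, 0xe6]
t2 = [0x2d, 0x36, 0x48, 0x2d, 0x36, 0x92, 0x0d, 0xe6]
t3 = [0xe6, 0x2d, 0x36, 0x48, 0x2d, 0x36, 0x92, 0x0d]

RES = [ 0xe6  0x2d  0x36  0x48  0x2d  0x36  0x92  0x0d ]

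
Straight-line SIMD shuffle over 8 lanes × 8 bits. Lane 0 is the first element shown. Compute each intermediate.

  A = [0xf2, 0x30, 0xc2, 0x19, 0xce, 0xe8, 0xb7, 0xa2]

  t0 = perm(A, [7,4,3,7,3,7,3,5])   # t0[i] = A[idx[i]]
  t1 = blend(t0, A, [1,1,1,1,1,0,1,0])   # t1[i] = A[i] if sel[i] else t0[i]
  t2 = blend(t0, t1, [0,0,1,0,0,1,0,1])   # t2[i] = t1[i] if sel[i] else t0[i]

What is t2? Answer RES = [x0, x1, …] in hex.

t0 = [0xa2, 0xce, 0x19, 0xa2, 0x19, 0xa2, 0x19, 0xe8]
t1 = [0xf2, 0x30, 0xc2, 0x19, 0xce, 0xa2, 0xb7, 0xe8]
t2 = [0xa2, 0xce, 0xc2, 0xa2, 0x19, 0xa2, 0x19, 0xe8]

RES = [0xa2, 0xce, 0xc2, 0xa2, 0x19, 0xa2, 0x19, 0xe8]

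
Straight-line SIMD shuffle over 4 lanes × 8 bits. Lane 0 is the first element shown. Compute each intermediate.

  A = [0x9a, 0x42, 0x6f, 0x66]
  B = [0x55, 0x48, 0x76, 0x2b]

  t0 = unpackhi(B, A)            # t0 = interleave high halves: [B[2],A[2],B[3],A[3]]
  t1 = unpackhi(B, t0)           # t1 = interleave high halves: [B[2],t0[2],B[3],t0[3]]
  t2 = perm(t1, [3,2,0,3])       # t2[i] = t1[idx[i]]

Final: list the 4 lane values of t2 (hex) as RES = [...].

t0 = [0x76, 0x6f, 0x2b, 0x66]
t1 = [0x76, 0x2b, 0x2b, 0x66]
t2 = [0x66, 0x2b, 0x76, 0x66]

RES = [ 0x66  0x2b  0x76  0x66 ]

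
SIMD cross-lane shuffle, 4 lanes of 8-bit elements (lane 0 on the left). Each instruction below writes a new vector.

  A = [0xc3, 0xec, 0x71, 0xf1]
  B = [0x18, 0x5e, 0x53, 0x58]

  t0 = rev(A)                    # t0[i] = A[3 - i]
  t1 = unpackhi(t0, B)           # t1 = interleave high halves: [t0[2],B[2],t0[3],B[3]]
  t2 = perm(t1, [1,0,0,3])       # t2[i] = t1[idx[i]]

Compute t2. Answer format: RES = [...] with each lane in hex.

→ t0 |f1|71|ec|c3|
→ t1 |ec|53|c3|58|
→ t2 |53|ec|ec|58|

RES = [ 0x53  0xec  0xec  0x58 ]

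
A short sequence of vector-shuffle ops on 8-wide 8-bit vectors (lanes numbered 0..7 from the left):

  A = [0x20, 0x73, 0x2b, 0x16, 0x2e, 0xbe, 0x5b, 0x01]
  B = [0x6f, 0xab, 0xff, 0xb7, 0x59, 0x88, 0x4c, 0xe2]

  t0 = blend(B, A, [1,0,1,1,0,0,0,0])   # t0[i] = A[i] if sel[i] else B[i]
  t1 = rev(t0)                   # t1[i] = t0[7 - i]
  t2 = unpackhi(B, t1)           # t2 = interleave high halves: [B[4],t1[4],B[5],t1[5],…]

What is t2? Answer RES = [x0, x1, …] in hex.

RES = [ 0x59  0x16  0x88  0x2b  0x4c  0xab  0xe2  0x20 ]

→ t0 |20|ab|2b|16|59|88|4c|e2|
→ t1 |e2|4c|88|59|16|2b|ab|20|
→ t2 |59|16|88|2b|4c|ab|e2|20|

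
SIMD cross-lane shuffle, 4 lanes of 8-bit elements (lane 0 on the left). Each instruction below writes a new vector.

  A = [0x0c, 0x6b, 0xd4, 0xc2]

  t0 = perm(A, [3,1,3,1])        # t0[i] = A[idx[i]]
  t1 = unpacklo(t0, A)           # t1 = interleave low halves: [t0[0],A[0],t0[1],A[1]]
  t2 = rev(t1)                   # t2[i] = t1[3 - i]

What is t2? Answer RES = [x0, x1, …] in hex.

t0 = [0xc2, 0x6b, 0xc2, 0x6b]
t1 = [0xc2, 0x0c, 0x6b, 0x6b]
t2 = [0x6b, 0x6b, 0x0c, 0xc2]

RES = [ 0x6b  0x6b  0x0c  0xc2 ]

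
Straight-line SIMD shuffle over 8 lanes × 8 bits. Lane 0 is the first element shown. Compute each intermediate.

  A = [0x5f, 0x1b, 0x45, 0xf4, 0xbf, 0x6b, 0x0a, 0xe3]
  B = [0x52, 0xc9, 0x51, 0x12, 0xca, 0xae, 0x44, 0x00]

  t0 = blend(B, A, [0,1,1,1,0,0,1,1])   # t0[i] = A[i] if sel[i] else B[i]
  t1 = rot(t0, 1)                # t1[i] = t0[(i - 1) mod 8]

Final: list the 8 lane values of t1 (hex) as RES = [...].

RES = [ 0xe3  0x52  0x1b  0x45  0xf4  0xca  0xae  0x0a ]

  t0: 52 1b 45 f4 ca ae 0a e3
  t1: e3 52 1b 45 f4 ca ae 0a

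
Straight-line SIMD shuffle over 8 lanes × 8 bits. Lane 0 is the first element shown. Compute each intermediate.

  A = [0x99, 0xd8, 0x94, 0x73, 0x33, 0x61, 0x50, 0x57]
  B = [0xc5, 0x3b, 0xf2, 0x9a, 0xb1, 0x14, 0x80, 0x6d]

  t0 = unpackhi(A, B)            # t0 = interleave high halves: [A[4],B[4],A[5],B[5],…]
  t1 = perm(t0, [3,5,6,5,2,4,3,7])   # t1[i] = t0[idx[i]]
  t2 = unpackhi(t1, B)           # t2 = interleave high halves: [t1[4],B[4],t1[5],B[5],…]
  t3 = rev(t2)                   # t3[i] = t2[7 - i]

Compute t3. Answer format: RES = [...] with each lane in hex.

t0 = [0x33, 0xb1, 0x61, 0x14, 0x50, 0x80, 0x57, 0x6d]
t1 = [0x14, 0x80, 0x57, 0x80, 0x61, 0x50, 0x14, 0x6d]
t2 = [0x61, 0xb1, 0x50, 0x14, 0x14, 0x80, 0x6d, 0x6d]
t3 = [0x6d, 0x6d, 0x80, 0x14, 0x14, 0x50, 0xb1, 0x61]

RES = [0x6d, 0x6d, 0x80, 0x14, 0x14, 0x50, 0xb1, 0x61]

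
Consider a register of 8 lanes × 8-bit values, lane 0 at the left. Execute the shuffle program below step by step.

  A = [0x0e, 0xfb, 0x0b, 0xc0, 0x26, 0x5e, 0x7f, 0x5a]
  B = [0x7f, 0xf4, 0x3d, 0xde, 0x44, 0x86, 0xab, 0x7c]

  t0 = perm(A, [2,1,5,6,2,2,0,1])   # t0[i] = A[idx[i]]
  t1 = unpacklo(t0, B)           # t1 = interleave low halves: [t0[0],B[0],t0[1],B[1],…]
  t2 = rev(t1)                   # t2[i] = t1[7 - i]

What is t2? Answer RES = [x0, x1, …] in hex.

  t0: 0b fb 5e 7f 0b 0b 0e fb
  t1: 0b 7f fb f4 5e 3d 7f de
  t2: de 7f 3d 5e f4 fb 7f 0b

RES = [ 0xde  0x7f  0x3d  0x5e  0xf4  0xfb  0x7f  0x0b ]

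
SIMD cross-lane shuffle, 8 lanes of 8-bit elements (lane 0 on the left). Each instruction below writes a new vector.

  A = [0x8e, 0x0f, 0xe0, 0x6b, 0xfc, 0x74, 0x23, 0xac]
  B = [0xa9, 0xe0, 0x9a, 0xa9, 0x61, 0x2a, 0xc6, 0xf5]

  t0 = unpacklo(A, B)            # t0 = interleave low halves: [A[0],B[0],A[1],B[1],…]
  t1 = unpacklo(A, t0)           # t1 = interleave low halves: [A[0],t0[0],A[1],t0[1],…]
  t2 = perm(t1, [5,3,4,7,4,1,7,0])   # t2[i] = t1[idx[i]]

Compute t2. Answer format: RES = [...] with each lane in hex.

t0 = [0x8e, 0xa9, 0x0f, 0xe0, 0xe0, 0x9a, 0x6b, 0xa9]
t1 = [0x8e, 0x8e, 0x0f, 0xa9, 0xe0, 0x0f, 0x6b, 0xe0]
t2 = [0x0f, 0xa9, 0xe0, 0xe0, 0xe0, 0x8e, 0xe0, 0x8e]

RES = [ 0x0f  0xa9  0xe0  0xe0  0xe0  0x8e  0xe0  0x8e ]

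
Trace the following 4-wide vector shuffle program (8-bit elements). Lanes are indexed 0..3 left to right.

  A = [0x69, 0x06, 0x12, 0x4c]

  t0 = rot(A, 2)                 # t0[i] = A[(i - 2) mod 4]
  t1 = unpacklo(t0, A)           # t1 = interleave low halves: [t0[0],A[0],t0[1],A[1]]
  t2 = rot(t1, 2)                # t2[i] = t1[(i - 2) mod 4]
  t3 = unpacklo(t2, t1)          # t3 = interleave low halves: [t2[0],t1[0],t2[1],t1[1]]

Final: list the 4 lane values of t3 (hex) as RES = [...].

RES = [0x4c, 0x12, 0x06, 0x69]

  t0: 12 4c 69 06
  t1: 12 69 4c 06
  t2: 4c 06 12 69
  t3: 4c 12 06 69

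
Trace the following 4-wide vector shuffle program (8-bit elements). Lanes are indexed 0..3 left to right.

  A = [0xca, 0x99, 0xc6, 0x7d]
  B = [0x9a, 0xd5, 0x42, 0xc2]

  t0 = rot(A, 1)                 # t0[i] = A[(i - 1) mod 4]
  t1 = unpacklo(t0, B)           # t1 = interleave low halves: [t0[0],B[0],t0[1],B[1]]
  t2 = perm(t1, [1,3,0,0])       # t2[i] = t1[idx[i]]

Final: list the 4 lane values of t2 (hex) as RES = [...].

→ t0 |7d|ca|99|c6|
→ t1 |7d|9a|ca|d5|
→ t2 |9a|d5|7d|7d|

RES = [0x9a, 0xd5, 0x7d, 0x7d]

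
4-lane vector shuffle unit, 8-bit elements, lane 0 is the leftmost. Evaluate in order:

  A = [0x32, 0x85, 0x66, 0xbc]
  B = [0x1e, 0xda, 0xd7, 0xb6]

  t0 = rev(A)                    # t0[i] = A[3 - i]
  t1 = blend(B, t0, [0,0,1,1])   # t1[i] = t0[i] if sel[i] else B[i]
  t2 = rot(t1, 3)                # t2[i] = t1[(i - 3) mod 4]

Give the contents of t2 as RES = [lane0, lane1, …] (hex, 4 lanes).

RES = [ 0xda  0x85  0x32  0x1e ]

t0 = [0xbc, 0x66, 0x85, 0x32]
t1 = [0x1e, 0xda, 0x85, 0x32]
t2 = [0xda, 0x85, 0x32, 0x1e]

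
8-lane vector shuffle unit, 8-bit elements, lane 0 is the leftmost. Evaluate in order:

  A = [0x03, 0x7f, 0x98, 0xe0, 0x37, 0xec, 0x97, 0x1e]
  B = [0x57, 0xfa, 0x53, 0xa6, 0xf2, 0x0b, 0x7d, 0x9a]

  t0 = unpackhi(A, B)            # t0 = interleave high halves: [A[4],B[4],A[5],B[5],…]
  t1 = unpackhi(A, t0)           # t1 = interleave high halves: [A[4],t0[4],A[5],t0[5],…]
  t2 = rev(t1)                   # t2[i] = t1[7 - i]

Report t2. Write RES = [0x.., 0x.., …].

RES = [ 0x9a  0x1e  0x1e  0x97  0x7d  0xec  0x97  0x37 ]

  t0: 37 f2 ec 0b 97 7d 1e 9a
  t1: 37 97 ec 7d 97 1e 1e 9a
  t2: 9a 1e 1e 97 7d ec 97 37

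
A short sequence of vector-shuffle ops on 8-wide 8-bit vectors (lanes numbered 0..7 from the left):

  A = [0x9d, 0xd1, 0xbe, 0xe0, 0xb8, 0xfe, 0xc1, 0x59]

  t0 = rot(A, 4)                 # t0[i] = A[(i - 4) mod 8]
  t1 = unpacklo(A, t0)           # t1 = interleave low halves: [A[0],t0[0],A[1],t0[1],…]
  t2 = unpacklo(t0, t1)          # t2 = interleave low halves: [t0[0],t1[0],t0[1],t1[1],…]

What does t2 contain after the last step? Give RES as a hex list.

RES = [ 0xb8  0x9d  0xfe  0xb8  0xc1  0xd1  0x59  0xfe ]

→ t0 |b8|fe|c1|59|9d|d1|be|e0|
→ t1 |9d|b8|d1|fe|be|c1|e0|59|
→ t2 |b8|9d|fe|b8|c1|d1|59|fe|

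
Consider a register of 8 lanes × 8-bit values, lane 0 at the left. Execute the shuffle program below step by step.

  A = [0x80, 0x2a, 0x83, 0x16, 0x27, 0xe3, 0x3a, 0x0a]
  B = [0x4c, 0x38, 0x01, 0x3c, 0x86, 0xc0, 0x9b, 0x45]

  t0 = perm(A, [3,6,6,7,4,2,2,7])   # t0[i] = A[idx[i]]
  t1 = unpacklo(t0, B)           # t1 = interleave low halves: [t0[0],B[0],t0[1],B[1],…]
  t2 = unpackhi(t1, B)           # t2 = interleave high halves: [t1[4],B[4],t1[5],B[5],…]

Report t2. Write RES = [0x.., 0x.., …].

RES = [ 0x3a  0x86  0x01  0xc0  0x0a  0x9b  0x3c  0x45 ]

t0 = [0x16, 0x3a, 0x3a, 0x0a, 0x27, 0x83, 0x83, 0x0a]
t1 = [0x16, 0x4c, 0x3a, 0x38, 0x3a, 0x01, 0x0a, 0x3c]
t2 = [0x3a, 0x86, 0x01, 0xc0, 0x0a, 0x9b, 0x3c, 0x45]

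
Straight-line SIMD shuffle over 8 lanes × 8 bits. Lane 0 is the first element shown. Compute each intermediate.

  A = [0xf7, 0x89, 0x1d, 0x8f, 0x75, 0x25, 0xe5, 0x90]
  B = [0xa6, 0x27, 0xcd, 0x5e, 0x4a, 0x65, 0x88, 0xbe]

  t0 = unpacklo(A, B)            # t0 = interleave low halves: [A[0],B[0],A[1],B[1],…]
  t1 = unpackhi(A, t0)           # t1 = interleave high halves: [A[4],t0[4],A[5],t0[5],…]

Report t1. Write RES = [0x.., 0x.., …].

t0 = [0xf7, 0xa6, 0x89, 0x27, 0x1d, 0xcd, 0x8f, 0x5e]
t1 = [0x75, 0x1d, 0x25, 0xcd, 0xe5, 0x8f, 0x90, 0x5e]

RES = [0x75, 0x1d, 0x25, 0xcd, 0xe5, 0x8f, 0x90, 0x5e]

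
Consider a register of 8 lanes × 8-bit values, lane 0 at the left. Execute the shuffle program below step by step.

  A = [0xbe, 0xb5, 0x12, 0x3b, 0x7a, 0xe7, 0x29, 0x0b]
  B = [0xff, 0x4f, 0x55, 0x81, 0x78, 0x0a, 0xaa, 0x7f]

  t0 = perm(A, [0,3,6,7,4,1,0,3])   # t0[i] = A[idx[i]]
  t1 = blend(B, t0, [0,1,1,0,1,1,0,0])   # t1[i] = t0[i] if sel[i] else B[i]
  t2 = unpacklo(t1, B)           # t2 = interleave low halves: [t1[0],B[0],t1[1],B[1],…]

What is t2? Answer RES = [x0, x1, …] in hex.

RES = [ 0xff  0xff  0x3b  0x4f  0x29  0x55  0x81  0x81 ]

→ t0 |be|3b|29|0b|7a|b5|be|3b|
→ t1 |ff|3b|29|81|7a|b5|aa|7f|
→ t2 |ff|ff|3b|4f|29|55|81|81|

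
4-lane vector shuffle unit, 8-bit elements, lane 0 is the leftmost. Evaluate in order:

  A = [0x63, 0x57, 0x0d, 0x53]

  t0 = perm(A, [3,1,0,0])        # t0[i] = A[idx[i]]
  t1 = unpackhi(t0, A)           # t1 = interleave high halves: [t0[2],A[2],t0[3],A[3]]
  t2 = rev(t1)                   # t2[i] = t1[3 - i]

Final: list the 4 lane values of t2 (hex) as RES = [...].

→ t0 |53|57|63|63|
→ t1 |63|0d|63|53|
→ t2 |53|63|0d|63|

RES = [ 0x53  0x63  0x0d  0x63 ]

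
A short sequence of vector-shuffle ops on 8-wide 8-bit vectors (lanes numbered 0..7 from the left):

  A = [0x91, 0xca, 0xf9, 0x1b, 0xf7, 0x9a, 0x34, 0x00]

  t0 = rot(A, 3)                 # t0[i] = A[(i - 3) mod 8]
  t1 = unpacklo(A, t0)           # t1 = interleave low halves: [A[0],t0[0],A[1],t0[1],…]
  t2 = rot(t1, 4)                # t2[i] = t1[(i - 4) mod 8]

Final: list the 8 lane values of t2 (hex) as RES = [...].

RES = [0xf9, 0x00, 0x1b, 0x91, 0x91, 0x9a, 0xca, 0x34]

t0 = [0x9a, 0x34, 0x00, 0x91, 0xca, 0xf9, 0x1b, 0xf7]
t1 = [0x91, 0x9a, 0xca, 0x34, 0xf9, 0x00, 0x1b, 0x91]
t2 = [0xf9, 0x00, 0x1b, 0x91, 0x91, 0x9a, 0xca, 0x34]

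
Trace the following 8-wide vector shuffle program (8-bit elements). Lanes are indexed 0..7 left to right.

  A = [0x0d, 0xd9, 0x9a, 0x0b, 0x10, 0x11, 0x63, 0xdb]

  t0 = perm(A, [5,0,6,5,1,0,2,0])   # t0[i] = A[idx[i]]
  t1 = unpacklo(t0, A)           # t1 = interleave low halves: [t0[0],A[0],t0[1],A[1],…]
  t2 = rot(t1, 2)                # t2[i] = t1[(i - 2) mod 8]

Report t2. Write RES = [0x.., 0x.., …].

RES = [ 0x11  0x0b  0x11  0x0d  0x0d  0xd9  0x63  0x9a ]

→ t0 |11|0d|63|11|d9|0d|9a|0d|
→ t1 |11|0d|0d|d9|63|9a|11|0b|
→ t2 |11|0b|11|0d|0d|d9|63|9a|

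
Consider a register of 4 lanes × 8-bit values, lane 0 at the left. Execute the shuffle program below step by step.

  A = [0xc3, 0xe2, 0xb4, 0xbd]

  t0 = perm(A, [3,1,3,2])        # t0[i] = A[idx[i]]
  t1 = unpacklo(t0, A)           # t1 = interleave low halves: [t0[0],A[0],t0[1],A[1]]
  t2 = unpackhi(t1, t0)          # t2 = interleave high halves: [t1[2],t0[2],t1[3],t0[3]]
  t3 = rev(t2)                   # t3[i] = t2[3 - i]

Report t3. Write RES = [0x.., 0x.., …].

RES = [ 0xb4  0xe2  0xbd  0xe2 ]

t0 = [0xbd, 0xe2, 0xbd, 0xb4]
t1 = [0xbd, 0xc3, 0xe2, 0xe2]
t2 = [0xe2, 0xbd, 0xe2, 0xb4]
t3 = [0xb4, 0xe2, 0xbd, 0xe2]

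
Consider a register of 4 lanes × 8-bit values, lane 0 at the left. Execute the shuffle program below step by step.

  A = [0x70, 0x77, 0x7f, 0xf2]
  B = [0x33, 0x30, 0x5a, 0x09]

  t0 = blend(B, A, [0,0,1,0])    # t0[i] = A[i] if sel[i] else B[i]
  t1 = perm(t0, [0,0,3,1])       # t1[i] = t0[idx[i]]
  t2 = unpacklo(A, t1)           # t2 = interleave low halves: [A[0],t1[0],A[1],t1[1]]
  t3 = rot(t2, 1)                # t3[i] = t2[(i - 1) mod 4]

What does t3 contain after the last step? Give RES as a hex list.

t0 = [0x33, 0x30, 0x7f, 0x09]
t1 = [0x33, 0x33, 0x09, 0x30]
t2 = [0x70, 0x33, 0x77, 0x33]
t3 = [0x33, 0x70, 0x33, 0x77]

RES = [0x33, 0x70, 0x33, 0x77]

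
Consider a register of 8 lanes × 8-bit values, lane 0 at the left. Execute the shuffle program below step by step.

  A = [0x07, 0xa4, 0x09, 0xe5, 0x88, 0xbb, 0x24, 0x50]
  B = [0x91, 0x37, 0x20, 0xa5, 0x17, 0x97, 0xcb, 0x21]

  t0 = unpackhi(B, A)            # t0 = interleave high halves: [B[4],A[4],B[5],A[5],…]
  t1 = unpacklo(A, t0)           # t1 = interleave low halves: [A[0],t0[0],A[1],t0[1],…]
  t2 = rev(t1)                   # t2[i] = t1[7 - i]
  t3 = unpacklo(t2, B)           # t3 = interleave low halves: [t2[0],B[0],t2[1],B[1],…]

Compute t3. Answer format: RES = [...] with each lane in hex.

→ t0 |17|88|97|bb|cb|24|21|50|
→ t1 |07|17|a4|88|09|97|e5|bb|
→ t2 |bb|e5|97|09|88|a4|17|07|
→ t3 |bb|91|e5|37|97|20|09|a5|

RES = [0xbb, 0x91, 0xe5, 0x37, 0x97, 0x20, 0x09, 0xa5]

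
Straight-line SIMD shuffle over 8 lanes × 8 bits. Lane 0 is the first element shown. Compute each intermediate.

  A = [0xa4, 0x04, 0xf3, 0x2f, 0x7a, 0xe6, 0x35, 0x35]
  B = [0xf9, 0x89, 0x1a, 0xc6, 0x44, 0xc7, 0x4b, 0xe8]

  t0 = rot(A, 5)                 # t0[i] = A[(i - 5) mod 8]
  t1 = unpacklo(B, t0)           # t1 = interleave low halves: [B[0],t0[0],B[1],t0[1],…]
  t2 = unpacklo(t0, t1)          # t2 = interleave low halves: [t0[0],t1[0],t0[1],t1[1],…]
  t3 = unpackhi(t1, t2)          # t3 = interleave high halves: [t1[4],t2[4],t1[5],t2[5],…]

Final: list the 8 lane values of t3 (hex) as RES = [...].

RES = [ 0x1a  0xe6  0xe6  0x89  0xc6  0x35  0x35  0x7a ]

  t0: 2f 7a e6 35 35 a4 04 f3
  t1: f9 2f 89 7a 1a e6 c6 35
  t2: 2f f9 7a 2f e6 89 35 7a
  t3: 1a e6 e6 89 c6 35 35 7a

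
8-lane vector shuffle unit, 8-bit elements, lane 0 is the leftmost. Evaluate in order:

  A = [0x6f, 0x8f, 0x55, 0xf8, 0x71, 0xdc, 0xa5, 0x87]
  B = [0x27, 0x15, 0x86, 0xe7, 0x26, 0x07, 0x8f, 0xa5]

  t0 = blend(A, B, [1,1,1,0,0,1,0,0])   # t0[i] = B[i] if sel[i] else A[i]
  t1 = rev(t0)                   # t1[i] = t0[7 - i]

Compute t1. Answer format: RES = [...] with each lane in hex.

→ t0 |27|15|86|f8|71|07|a5|87|
→ t1 |87|a5|07|71|f8|86|15|27|

RES = [ 0x87  0xa5  0x07  0x71  0xf8  0x86  0x15  0x27 ]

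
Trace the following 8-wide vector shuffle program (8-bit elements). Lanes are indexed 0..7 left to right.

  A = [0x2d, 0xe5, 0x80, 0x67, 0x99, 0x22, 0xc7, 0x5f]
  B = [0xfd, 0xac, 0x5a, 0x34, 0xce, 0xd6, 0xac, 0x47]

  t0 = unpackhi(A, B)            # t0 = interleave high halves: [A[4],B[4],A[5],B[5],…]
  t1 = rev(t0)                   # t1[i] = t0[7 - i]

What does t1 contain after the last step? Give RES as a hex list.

RES = [ 0x47  0x5f  0xac  0xc7  0xd6  0x22  0xce  0x99 ]

t0 = [0x99, 0xce, 0x22, 0xd6, 0xc7, 0xac, 0x5f, 0x47]
t1 = [0x47, 0x5f, 0xac, 0xc7, 0xd6, 0x22, 0xce, 0x99]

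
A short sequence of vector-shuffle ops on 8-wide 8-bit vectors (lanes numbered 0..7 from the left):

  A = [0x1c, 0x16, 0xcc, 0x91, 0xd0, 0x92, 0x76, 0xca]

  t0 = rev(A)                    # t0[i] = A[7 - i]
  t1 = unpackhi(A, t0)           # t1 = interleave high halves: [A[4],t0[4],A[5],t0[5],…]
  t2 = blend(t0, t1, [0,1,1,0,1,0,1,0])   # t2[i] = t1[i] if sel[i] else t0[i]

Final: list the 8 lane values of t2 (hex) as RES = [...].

RES = [ 0xca  0x91  0x92  0xd0  0x76  0xcc  0xca  0x1c ]

→ t0 |ca|76|92|d0|91|cc|16|1c|
→ t1 |d0|91|92|cc|76|16|ca|1c|
→ t2 |ca|91|92|d0|76|cc|ca|1c|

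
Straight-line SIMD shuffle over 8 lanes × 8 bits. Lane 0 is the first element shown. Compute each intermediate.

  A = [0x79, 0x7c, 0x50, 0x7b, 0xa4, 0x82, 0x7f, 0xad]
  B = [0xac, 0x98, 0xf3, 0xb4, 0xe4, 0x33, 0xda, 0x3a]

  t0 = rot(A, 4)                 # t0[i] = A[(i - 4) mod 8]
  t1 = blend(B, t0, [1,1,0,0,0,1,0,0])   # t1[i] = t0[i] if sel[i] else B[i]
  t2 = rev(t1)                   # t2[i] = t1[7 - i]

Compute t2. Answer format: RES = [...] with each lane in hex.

t0 = [0xa4, 0x82, 0x7f, 0xad, 0x79, 0x7c, 0x50, 0x7b]
t1 = [0xa4, 0x82, 0xf3, 0xb4, 0xe4, 0x7c, 0xda, 0x3a]
t2 = [0x3a, 0xda, 0x7c, 0xe4, 0xb4, 0xf3, 0x82, 0xa4]

RES = [0x3a, 0xda, 0x7c, 0xe4, 0xb4, 0xf3, 0x82, 0xa4]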